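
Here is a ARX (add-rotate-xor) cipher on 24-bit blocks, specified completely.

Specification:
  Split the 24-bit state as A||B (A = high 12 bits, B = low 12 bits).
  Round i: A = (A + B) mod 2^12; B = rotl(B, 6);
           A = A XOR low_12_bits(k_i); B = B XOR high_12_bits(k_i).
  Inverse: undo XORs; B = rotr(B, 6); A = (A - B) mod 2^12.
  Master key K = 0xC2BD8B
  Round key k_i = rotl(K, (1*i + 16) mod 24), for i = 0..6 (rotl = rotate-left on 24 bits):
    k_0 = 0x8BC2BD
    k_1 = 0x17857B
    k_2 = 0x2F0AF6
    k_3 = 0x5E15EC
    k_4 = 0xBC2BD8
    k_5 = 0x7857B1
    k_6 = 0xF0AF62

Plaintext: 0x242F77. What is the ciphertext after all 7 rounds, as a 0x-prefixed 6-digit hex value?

s_0 = plaintext = 0x242F77
s_1 = Round(s_0, k_0) = 0x304541
s_2 = Round(s_1, k_1) = 0xD3E12D
s_3 = Round(s_2, k_2) = 0x49D9B4
s_4 = Round(s_3, k_3) = 0xBBD8C7
s_5 = Round(s_4, k_4) = 0xF5CA21
s_6 = Round(s_5, k_5) = 0xECCFED
s_7 = Round(s_6, k_6) = 0x1DB475

0x1DB475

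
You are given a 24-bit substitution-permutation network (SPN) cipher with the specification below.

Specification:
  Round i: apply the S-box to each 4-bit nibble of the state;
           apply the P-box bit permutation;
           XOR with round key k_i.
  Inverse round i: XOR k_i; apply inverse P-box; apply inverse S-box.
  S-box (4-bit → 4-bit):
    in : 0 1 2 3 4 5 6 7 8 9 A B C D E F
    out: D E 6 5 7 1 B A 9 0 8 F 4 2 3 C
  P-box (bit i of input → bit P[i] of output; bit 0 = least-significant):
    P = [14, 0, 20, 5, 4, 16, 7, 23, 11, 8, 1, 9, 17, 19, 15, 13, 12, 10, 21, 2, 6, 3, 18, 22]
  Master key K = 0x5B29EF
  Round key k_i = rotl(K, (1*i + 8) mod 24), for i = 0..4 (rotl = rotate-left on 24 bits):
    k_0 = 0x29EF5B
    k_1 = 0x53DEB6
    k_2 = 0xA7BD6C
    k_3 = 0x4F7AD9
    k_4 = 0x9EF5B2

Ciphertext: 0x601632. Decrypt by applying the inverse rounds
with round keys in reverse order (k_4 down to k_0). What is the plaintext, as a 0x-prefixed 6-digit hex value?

0xC571AC

s_0 = ciphertext = 0x601632
s_1 = InvRound(s_0, k_4) = 0xFCB7F3
s_2 = InvRound(s_1, k_3) = 0xD23470
s_3 = InvRound(s_2, k_2) = 0x1FCEEC
s_4 = InvRound(s_3, k_1) = 0xB5DC59
s_5 = InvRound(s_4, k_0) = 0xC571AC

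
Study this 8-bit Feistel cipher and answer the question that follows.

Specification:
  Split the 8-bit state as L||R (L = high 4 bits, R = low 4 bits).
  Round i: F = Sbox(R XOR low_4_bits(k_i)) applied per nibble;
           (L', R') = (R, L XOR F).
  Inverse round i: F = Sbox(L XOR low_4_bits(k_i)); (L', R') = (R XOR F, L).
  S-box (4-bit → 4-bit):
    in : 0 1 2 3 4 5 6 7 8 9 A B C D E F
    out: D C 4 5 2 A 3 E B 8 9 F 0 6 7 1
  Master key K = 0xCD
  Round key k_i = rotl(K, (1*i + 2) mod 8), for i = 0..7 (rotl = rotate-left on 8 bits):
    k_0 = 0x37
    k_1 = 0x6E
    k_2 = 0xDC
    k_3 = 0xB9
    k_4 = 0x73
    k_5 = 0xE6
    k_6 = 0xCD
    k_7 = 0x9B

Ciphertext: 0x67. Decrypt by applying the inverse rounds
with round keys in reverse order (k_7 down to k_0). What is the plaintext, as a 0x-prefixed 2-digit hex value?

s_0 = ciphertext = 0x67
s_1 = InvRound(s_0, k_7) = 0x16
s_2 = InvRound(s_1, k_6) = 0x61
s_3 = InvRound(s_2, k_5) = 0xC6
s_4 = InvRound(s_3, k_4) = 0x7C
s_5 = InvRound(s_4, k_3) = 0xB7
s_6 = InvRound(s_5, k_2) = 0x9B
s_7 = InvRound(s_6, k_1) = 0x59
s_8 = InvRound(s_7, k_0) = 0xD5

0xD5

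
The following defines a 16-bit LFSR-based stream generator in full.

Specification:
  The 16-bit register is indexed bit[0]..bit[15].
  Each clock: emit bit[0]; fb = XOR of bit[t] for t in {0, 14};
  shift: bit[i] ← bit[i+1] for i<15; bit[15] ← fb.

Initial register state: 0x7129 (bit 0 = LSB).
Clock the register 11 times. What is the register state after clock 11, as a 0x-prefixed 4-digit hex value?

0xA10E

reg_0 = 0x7129
clock 1: out=1, reg = 0x3894
clock 2: out=0, reg = 0x1C4A
clock 3: out=0, reg = 0x0E25
clock 4: out=1, reg = 0x8712
clock 5: out=0, reg = 0x4389
clock 6: out=1, reg = 0x21C4
clock 7: out=0, reg = 0x10E2
clock 8: out=0, reg = 0x0871
clock 9: out=1, reg = 0x8438
clock 10: out=0, reg = 0x421C
clock 11: out=0, reg = 0xA10E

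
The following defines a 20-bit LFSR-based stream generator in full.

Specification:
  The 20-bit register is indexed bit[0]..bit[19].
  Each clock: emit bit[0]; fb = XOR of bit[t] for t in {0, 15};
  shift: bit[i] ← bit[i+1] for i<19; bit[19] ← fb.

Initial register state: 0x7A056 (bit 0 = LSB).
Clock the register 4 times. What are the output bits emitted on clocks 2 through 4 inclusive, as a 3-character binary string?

reg_0 = 0x7A056
clock 1: out=0, reg = 0xBD02B
clock 2: out=1, reg = 0x5E815
clock 3: out=1, reg = 0x2F40A
clock 4: out=0, reg = 0x97A05

110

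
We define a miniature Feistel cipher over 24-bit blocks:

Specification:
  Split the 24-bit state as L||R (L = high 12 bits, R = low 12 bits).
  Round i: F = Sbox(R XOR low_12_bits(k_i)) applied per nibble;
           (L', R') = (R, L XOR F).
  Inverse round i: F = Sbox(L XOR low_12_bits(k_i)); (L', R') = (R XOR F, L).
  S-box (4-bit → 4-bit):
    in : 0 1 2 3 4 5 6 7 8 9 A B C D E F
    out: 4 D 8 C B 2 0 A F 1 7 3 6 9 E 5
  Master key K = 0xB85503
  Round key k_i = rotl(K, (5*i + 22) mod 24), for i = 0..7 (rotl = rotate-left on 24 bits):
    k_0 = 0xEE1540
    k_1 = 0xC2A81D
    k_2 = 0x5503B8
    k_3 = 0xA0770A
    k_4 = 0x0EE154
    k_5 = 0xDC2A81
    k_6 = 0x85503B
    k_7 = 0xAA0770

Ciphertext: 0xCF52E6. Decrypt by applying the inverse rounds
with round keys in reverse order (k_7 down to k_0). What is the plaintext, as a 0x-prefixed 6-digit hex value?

s_0 = ciphertext = 0xCF52E6
s_1 = InvRound(s_0, k_7) = 0x114CF5
s_2 = InvRound(s_1, k_6) = 0x170114
s_3 = InvRound(s_2, k_5) = 0x249170
s_4 = InvRound(s_3, k_4) = 0xDA9249
s_5 = InvRound(s_4, k_3) = 0x535DA9
s_6 = InvRound(s_5, k_2) = 0xD50535
s_7 = InvRound(s_6, k_1) = 0x78CD50
s_8 = InvRound(s_7, k_0) = 0x53678C

0x53678C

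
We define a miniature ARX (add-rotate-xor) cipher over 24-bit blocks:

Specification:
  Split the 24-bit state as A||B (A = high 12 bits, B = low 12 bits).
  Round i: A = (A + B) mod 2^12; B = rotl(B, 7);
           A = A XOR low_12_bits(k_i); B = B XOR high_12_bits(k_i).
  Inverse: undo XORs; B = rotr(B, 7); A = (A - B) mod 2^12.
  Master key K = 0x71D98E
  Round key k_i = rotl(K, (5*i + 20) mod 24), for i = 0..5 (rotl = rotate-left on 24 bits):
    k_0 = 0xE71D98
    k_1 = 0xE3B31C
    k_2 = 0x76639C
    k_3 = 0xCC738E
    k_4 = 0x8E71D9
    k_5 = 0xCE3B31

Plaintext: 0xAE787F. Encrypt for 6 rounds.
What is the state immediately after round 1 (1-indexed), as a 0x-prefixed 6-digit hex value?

0xEFE1B2

s_0 = plaintext = 0xAE787F
s_1 = Round(s_0, k_0) = 0xEFE1B2
s_2 = Round(s_1, k_1) = 0x3AC736
s_3 = Round(s_2, k_2) = 0x97EC5F
s_4 = Round(s_3, k_3) = 0x653325
s_5 = Round(s_4, k_4) = 0x8A1A7E
s_6 = Round(s_5, k_5) = 0x82E3B0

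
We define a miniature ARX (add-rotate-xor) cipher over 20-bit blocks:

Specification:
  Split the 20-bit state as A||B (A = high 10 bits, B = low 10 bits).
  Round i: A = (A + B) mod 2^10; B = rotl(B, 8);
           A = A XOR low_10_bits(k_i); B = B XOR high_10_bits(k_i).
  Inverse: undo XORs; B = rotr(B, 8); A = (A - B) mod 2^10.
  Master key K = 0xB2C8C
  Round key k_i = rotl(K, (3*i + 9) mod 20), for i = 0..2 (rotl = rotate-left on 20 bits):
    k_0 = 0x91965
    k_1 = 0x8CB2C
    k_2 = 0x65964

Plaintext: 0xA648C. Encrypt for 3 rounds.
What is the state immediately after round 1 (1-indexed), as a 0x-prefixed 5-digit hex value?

s_0 = plaintext = 0xA648C
s_1 = Round(s_0, k_0) = 0x90265
s_2 = Round(s_1, k_1) = 0xE27AB
s_3 = Round(s_2, k_2) = 0x9427C

0x90265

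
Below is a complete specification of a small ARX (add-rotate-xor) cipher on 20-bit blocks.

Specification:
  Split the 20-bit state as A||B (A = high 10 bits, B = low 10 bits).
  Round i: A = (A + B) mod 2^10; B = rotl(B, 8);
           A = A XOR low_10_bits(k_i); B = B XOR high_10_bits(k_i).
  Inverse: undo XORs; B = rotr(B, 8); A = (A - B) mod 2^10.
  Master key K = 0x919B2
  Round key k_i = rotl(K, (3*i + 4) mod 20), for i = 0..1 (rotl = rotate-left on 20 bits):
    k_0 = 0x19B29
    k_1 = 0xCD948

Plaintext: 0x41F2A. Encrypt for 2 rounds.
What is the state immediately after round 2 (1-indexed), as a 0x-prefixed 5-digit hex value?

0x2339D

s_0 = plaintext = 0x41F2A
s_1 = Round(s_0, k_0) = 0xC62AC
s_2 = Round(s_1, k_1) = 0x2339D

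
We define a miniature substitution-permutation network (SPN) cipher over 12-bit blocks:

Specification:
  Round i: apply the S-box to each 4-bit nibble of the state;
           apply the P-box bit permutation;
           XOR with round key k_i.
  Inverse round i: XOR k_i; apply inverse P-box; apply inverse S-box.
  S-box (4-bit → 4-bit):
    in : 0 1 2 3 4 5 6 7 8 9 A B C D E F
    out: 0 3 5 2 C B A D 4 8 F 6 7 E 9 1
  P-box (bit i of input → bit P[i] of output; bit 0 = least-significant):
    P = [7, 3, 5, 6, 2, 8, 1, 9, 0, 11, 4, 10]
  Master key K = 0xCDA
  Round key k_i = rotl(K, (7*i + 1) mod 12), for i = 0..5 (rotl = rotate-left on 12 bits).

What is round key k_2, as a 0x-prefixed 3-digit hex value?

0x6D6

K = 0xCDA
k_0 = rotl(K, (7*0+1) mod 12) = rotl(K, 1) = 0x9B5
k_1 = rotl(K, (7*1+1) mod 12) = rotl(K, 8) = 0xACD
k_2 = rotl(K, (7*2+1) mod 12) = rotl(K, 3) = 0x6D6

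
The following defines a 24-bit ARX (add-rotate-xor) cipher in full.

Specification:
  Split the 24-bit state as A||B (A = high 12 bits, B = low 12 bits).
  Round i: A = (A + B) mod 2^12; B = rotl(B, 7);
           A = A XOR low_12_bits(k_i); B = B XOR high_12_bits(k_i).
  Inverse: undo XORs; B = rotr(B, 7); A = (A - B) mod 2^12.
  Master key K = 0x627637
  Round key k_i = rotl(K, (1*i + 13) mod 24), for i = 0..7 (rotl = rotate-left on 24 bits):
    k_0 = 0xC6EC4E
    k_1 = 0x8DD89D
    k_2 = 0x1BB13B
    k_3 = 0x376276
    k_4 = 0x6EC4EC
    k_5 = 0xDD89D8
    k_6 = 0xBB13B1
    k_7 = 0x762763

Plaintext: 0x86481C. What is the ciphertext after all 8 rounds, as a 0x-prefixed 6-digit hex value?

s_0 = plaintext = 0x86481C
s_1 = Round(s_0, k_0) = 0xCCE22E
s_2 = Round(s_1, k_1) = 0x661FCC
s_3 = Round(s_2, k_2) = 0x7167C5
s_4 = Round(s_3, k_3) = 0xCAD1C8
s_5 = Round(s_4, k_4) = 0xA992E2
s_6 = Round(s_5, k_5) = 0x4A3CCF
s_7 = Round(s_6, k_6) = 0x2C3C57
s_8 = Round(s_7, k_7) = 0x879C80

0x879C80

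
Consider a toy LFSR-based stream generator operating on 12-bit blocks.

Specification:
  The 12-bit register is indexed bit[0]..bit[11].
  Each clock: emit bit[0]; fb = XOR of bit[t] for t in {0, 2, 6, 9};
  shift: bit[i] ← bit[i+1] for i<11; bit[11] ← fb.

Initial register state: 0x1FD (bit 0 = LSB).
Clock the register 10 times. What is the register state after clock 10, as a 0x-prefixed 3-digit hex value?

0xEB4

reg_0 = 0x1FD
clock 1: out=1, reg = 0x8FE
clock 2: out=0, reg = 0x47F
clock 3: out=1, reg = 0xA3F
clock 4: out=1, reg = 0xD1F
clock 5: out=1, reg = 0x68F
clock 6: out=1, reg = 0xB47
clock 7: out=1, reg = 0x5A3
clock 8: out=1, reg = 0xAD1
clock 9: out=1, reg = 0xD68
clock 10: out=0, reg = 0xEB4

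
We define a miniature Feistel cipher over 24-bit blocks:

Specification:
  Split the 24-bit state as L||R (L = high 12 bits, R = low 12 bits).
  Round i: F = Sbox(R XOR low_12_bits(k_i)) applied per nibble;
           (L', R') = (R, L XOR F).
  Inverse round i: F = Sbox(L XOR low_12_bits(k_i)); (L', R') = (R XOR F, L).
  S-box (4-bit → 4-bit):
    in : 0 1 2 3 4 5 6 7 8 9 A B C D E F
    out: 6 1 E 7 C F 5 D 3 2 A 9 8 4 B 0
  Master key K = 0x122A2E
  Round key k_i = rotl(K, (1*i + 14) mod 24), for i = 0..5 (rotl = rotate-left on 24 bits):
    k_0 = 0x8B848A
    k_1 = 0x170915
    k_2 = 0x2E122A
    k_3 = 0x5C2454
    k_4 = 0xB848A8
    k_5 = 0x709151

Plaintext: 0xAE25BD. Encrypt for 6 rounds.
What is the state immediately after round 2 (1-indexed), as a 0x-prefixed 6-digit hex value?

0xB9FB87

s_0 = plaintext = 0xAE25BD
s_1 = Round(s_0, k_0) = 0x5BDB9F
s_2 = Round(s_1, k_1) = 0xB9FB87
s_3 = Round(s_2, k_2) = 0xB8793B
s_4 = Round(s_3, k_3) = 0x93BFD7
s_5 = Round(s_4, k_4) = 0xFD74EB
s_6 = Round(s_5, k_5) = 0x4EB04D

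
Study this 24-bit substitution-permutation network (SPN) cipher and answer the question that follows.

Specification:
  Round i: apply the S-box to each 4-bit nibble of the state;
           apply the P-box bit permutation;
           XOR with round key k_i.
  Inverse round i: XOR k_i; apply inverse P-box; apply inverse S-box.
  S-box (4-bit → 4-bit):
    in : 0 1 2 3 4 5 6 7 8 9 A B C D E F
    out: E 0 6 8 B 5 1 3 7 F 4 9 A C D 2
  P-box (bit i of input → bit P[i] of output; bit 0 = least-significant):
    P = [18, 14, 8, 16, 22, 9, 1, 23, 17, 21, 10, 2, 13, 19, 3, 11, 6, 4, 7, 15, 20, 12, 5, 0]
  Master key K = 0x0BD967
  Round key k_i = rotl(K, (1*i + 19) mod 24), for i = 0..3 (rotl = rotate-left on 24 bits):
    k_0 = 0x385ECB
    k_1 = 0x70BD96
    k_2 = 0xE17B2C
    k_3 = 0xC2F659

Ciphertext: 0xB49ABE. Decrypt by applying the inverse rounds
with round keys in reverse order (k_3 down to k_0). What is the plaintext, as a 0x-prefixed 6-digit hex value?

0xE8991F

s_0 = ciphertext = 0xB49ABE
s_1 = InvRound(s_0, k_3) = 0xE5B957
s_2 = InvRound(s_1, k_2) = 0xD4A127
s_3 = InvRound(s_2, k_1) = 0x023236
s_4 = InvRound(s_3, k_0) = 0xE8991F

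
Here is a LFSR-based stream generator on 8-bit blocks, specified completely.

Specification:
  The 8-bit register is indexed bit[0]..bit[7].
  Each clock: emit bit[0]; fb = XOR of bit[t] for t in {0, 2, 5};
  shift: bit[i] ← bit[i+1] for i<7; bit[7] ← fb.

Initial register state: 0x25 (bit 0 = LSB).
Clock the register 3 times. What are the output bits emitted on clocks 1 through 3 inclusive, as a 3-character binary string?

reg_0 = 0x25
clock 1: out=1, reg = 0x92
clock 2: out=0, reg = 0x49
clock 3: out=1, reg = 0xA4

101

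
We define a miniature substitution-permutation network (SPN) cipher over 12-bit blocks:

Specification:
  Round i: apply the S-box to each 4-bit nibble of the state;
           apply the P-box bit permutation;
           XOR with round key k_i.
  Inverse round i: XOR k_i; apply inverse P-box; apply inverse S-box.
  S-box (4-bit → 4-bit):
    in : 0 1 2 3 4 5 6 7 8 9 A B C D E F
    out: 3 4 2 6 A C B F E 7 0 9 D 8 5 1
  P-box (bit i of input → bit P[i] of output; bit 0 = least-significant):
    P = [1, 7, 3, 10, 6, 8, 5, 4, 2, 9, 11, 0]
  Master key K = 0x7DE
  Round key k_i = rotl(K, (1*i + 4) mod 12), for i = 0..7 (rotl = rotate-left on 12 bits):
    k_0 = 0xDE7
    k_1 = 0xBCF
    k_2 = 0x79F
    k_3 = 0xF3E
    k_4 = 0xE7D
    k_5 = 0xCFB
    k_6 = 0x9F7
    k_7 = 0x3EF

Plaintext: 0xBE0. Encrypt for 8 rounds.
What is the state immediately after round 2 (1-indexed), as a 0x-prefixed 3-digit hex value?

s_0 = plaintext = 0xBE0
s_1 = Round(s_0, k_0) = 0xD00
s_2 = Round(s_1, k_1) = 0xA0C
s_3 = Round(s_2, k_2) = 0x2D5
s_4 = Round(s_3, k_3) = 0x926
s_5 = Round(s_4, k_4) = 0x1FB
s_6 = Round(s_5, k_5) = 0x0B9
s_7 = Round(s_6, k_6) = 0xB29
s_8 = Round(s_7, k_7) = 0x260

0xA0C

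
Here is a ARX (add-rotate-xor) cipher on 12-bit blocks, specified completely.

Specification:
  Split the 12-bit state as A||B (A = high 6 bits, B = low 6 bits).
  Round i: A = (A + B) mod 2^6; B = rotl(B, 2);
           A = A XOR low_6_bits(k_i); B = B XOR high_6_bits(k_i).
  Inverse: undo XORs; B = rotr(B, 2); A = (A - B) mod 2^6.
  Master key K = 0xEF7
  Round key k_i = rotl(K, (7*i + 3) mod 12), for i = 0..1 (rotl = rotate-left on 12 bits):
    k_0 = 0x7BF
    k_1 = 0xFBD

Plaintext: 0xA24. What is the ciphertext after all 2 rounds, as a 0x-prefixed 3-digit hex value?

s_0 = plaintext = 0xA24
s_1 = Round(s_0, k_0) = 0xCCC
s_2 = Round(s_1, k_1) = 0x08E

0x08E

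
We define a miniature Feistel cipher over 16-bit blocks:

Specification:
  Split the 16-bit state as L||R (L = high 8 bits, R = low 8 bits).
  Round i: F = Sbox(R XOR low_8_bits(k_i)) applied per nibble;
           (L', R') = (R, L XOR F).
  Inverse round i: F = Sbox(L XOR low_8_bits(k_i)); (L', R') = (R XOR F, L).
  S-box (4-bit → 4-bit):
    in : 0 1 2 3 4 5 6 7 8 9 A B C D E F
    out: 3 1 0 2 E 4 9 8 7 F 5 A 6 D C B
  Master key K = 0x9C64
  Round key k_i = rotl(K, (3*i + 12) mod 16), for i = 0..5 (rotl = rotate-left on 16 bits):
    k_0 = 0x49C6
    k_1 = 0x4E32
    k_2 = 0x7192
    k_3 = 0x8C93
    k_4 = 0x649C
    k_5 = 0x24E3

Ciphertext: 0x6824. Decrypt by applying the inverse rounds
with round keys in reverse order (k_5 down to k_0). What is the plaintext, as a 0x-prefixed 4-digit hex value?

s_0 = ciphertext = 0x6824
s_1 = InvRound(s_0, k_5) = 0x5E68
s_2 = InvRound(s_1, k_4) = 0x085E
s_3 = InvRound(s_2, k_3) = 0xA408
s_4 = InvRound(s_3, k_2) = 0x21A4
s_5 = InvRound(s_4, k_1) = 0xB621
s_6 = InvRound(s_5, k_0) = 0xA2B6

0xA2B6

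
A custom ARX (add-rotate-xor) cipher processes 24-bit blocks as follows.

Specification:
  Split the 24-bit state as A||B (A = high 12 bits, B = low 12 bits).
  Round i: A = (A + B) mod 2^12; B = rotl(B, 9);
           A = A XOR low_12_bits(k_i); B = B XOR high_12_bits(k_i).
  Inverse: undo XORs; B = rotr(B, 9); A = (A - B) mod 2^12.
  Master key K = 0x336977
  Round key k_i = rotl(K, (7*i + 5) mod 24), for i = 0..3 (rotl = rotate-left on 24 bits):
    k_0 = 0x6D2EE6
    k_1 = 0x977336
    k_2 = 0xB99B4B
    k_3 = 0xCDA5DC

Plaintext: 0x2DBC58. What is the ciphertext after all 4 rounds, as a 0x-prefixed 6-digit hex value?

0x435887

s_0 = plaintext = 0x2DBC58
s_1 = Round(s_0, k_0) = 0x1D5759
s_2 = Round(s_1, k_1) = 0xA18B9C
s_3 = Round(s_2, k_2) = 0xEFF2EA
s_4 = Round(s_3, k_3) = 0x435887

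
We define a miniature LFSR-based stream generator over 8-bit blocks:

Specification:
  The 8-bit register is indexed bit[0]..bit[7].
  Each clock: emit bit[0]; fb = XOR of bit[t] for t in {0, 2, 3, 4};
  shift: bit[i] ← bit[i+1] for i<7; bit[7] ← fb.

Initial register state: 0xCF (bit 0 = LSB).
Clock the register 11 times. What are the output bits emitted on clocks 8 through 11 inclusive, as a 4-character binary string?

reg_0 = 0xCF
clock 1: out=1, reg = 0xE7
clock 2: out=1, reg = 0x73
clock 3: out=1, reg = 0x39
clock 4: out=1, reg = 0x9C
clock 5: out=0, reg = 0xCE
clock 6: out=0, reg = 0x67
clock 7: out=1, reg = 0x33
clock 8: out=1, reg = 0x19
clock 9: out=1, reg = 0x8C
clock 10: out=0, reg = 0x46
clock 11: out=0, reg = 0xA3

1100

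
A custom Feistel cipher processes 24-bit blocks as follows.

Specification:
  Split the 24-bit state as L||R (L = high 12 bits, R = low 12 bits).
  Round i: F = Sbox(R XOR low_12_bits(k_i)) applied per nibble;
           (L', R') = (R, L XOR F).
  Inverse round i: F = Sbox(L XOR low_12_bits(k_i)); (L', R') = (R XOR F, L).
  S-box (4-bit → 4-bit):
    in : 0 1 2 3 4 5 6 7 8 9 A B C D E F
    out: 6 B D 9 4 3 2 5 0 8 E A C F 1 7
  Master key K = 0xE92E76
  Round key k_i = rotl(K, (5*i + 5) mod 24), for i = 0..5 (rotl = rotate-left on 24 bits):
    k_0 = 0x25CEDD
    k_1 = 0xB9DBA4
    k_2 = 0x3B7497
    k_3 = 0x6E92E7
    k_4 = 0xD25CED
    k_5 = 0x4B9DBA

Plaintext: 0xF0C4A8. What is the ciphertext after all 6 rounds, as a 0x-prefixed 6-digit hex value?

0xA5F2BB

s_0 = plaintext = 0xF0C4A8
s_1 = Round(s_0, k_0) = 0x4A815F
s_2 = Round(s_1, k_1) = 0x15FAD2
s_3 = Round(s_2, k_2) = 0xAD201C
s_4 = Round(s_3, k_3) = 0x01C7A8
s_5 = Round(s_4, k_4) = 0x7A8A5F
s_6 = Round(s_5, k_5) = 0xA5F2BB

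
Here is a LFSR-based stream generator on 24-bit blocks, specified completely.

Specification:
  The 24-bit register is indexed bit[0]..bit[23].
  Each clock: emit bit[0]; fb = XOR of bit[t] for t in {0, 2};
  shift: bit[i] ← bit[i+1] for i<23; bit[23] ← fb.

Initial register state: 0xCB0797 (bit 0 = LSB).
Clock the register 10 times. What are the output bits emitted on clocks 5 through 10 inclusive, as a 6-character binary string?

reg_0 = 0xCB0797
clock 1: out=1, reg = 0x6583CB
clock 2: out=1, reg = 0xB2C1E5
clock 3: out=1, reg = 0x5960F2
clock 4: out=0, reg = 0x2CB079
clock 5: out=1, reg = 0x96583C
clock 6: out=0, reg = 0xCB2C1E
clock 7: out=0, reg = 0xE5960F
clock 8: out=1, reg = 0x72CB07
clock 9: out=1, reg = 0x396583
clock 10: out=1, reg = 0x9CB2C1

100111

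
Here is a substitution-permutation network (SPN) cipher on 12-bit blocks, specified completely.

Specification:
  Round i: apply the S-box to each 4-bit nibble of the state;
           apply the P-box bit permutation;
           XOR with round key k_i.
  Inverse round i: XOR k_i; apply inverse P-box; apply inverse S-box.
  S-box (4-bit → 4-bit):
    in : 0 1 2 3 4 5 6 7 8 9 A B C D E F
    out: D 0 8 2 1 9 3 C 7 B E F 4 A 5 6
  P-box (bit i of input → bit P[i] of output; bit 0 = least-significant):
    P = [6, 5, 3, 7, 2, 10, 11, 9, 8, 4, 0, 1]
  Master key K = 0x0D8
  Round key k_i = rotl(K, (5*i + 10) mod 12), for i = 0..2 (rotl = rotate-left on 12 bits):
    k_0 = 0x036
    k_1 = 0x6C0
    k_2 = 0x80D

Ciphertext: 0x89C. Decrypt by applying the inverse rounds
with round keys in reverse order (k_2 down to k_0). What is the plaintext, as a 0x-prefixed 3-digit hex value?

s_0 = ciphertext = 0x89C
s_1 = InvRound(s_0, k_2) = 0xF12
s_2 = InvRound(s_1, k_1) = 0x9C5
s_3 = InvRound(s_2, k_0) = 0xBC9

0xBC9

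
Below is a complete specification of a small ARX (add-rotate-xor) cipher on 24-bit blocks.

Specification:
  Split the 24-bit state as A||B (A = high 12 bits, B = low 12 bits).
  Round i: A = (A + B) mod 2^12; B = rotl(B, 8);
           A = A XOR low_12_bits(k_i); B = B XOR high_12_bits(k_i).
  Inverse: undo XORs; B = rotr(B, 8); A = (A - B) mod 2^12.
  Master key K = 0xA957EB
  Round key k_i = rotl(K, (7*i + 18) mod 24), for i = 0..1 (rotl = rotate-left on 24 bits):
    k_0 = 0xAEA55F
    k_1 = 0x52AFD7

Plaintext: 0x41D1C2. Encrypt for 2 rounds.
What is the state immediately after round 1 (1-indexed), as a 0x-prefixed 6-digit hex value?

s_0 = plaintext = 0x41D1C2
s_1 = Round(s_0, k_0) = 0x0808F6
s_2 = Round(s_1, k_1) = 0x6A13A5

0x0808F6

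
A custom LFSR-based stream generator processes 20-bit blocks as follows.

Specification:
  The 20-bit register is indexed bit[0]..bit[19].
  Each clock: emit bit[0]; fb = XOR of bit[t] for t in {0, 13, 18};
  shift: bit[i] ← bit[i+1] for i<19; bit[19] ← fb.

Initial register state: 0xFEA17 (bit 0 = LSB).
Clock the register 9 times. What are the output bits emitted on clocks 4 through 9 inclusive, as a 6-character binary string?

010000

reg_0 = 0xFEA17
clock 1: out=1, reg = 0xFF50B
clock 2: out=1, reg = 0xFFA85
clock 3: out=1, reg = 0xFFD42
clock 4: out=0, reg = 0x7FEA1
clock 5: out=1, reg = 0xBFF50
clock 6: out=0, reg = 0xDFFA8
clock 7: out=0, reg = 0x6FFD4
clock 8: out=0, reg = 0x37FEA
clock 9: out=0, reg = 0x9BFF5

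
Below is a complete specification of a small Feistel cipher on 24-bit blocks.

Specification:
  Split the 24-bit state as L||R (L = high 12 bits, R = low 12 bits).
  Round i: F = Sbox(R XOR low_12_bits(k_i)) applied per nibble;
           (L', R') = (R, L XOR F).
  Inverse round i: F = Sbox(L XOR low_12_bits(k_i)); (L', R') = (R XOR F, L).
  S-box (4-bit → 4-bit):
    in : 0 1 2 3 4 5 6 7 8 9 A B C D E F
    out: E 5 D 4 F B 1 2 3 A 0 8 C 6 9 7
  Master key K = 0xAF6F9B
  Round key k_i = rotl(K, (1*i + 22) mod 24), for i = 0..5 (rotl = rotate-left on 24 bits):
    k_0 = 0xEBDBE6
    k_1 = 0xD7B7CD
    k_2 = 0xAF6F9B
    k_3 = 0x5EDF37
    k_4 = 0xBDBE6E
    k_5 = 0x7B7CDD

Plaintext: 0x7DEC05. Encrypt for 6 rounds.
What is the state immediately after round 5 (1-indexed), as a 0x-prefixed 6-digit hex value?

s_0 = plaintext = 0x7DEC05
s_1 = Round(s_0, k_0) = 0xC0554A
s_2 = Round(s_1, k_1) = 0x54A137
s_3 = Round(s_2, k_2) = 0x137C46
s_4 = Round(s_3, k_3) = 0xC46512
s_5 = Round(s_4, k_4) = 0x51246A
s_6 = Round(s_5, k_5) = 0x46A690

0x51246A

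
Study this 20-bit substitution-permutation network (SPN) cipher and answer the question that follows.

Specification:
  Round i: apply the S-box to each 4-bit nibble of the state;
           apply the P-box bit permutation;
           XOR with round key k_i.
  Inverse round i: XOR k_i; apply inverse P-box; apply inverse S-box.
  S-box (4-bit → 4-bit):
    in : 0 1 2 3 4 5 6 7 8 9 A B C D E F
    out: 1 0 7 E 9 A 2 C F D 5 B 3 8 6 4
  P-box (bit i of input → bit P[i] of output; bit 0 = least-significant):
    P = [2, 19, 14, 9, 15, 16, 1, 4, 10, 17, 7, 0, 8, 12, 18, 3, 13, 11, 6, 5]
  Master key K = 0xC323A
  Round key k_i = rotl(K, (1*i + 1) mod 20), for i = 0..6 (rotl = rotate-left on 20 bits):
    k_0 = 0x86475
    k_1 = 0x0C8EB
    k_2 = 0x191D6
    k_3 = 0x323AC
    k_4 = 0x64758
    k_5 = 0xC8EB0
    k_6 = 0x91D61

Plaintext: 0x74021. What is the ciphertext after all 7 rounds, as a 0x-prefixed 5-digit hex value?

0xE7CEF

s_0 = plaintext = 0x74021
s_1 = Round(s_0, k_0) = 0x9E11F
s_2 = Round(s_1, k_1) = 0x4B88B
s_3 = Round(s_2, k_2) = 0xA2669
s_4 = Round(s_3, k_3) = 0x450E8
s_5 = Round(s_4, k_4) = 0xF3176
s_6 = Round(s_5, k_5) = 0x09EEA
s_7 = Round(s_6, k_6) = 0xE7CEF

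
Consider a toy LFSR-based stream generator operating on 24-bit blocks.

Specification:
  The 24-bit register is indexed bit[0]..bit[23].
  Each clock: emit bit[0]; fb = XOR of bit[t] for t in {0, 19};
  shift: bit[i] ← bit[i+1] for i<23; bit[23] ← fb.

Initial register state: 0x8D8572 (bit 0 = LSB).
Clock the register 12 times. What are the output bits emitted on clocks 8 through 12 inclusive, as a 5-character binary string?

01010

reg_0 = 0x8D8572
clock 1: out=0, reg = 0xC6C2B9
clock 2: out=1, reg = 0xE3615C
clock 3: out=0, reg = 0x71B0AE
clock 4: out=0, reg = 0x38D857
clock 5: out=1, reg = 0x1C6C2B
clock 6: out=1, reg = 0x0E3615
clock 7: out=1, reg = 0x071B0A
clock 8: out=0, reg = 0x038D85
clock 9: out=1, reg = 0x81C6C2
clock 10: out=0, reg = 0x40E361
clock 11: out=1, reg = 0xA071B0
clock 12: out=0, reg = 0x5038D8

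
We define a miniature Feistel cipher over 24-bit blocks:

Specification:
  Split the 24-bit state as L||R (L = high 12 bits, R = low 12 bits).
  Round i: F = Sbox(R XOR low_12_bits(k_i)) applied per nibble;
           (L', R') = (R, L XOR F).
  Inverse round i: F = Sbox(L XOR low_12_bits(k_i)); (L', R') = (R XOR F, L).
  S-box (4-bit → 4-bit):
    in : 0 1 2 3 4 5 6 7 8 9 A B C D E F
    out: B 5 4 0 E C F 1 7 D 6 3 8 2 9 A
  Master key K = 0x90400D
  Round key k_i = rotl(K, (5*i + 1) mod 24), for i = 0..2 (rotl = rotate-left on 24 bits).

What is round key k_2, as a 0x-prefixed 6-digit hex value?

0x006C82

K = 0x90400D
k_0 = rotl(K, (5*0+1) mod 24) = rotl(K, 1) = 0x20801B
k_1 = rotl(K, (5*1+1) mod 24) = rotl(K, 6) = 0x100364
k_2 = rotl(K, (5*2+1) mod 24) = rotl(K, 11) = 0x006C82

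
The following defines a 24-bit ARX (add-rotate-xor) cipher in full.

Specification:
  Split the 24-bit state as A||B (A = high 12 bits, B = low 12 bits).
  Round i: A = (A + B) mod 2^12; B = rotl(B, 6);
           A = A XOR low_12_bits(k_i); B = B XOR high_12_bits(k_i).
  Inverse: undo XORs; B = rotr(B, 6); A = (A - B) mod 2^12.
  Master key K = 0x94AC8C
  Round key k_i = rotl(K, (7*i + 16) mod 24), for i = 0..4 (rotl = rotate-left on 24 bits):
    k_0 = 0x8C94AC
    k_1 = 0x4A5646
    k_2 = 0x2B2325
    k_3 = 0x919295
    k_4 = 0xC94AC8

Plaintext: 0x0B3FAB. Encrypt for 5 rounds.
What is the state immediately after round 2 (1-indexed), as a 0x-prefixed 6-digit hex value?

s_0 = plaintext = 0x0B3FAB
s_1 = Round(s_0, k_0) = 0x4F2237
s_2 = Round(s_1, k_1) = 0x16F96D
s_3 = Round(s_2, k_2) = 0x9F99D7
s_4 = Round(s_3, k_3) = 0x145CFE
s_5 = Round(s_4, k_4) = 0x48B327

0x16F96D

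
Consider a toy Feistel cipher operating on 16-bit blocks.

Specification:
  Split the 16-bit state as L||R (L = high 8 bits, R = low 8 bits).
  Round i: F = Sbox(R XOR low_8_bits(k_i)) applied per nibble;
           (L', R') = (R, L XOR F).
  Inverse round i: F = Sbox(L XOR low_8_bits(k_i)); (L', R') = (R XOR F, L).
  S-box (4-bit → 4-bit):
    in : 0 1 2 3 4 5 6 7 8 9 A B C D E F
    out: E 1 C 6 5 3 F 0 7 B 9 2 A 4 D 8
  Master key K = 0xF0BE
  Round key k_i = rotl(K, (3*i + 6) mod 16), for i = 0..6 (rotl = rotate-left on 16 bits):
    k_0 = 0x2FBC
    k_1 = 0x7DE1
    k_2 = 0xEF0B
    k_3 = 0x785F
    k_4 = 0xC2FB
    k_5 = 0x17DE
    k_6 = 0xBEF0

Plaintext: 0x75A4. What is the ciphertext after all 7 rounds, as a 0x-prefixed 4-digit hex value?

0xBABF

s_0 = plaintext = 0x75A4
s_1 = Round(s_0, k_0) = 0xA462
s_2 = Round(s_1, k_1) = 0x62D2
s_3 = Round(s_2, k_2) = 0xD229
s_4 = Round(s_3, k_3) = 0x29DD
s_5 = Round(s_4, k_4) = 0xDDE6
s_6 = Round(s_5, k_5) = 0xE6BA
s_7 = Round(s_6, k_6) = 0xBABF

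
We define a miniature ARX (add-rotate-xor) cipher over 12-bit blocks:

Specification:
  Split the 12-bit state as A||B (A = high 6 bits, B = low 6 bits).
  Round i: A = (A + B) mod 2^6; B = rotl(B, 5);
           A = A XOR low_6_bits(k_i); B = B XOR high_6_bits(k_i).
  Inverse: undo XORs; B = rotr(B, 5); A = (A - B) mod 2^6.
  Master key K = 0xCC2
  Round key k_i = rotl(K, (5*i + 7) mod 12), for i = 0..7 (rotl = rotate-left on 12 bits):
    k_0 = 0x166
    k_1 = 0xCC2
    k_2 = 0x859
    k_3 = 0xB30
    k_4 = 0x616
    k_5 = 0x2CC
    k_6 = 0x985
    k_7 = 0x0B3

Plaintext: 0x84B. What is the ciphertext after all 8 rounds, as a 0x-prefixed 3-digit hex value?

s_0 = plaintext = 0x84B
s_1 = Round(s_0, k_0) = 0x2A0
s_2 = Round(s_1, k_1) = 0xA23
s_3 = Round(s_2, k_2) = 0x490
s_4 = Round(s_3, k_3) = 0x4A4
s_5 = Round(s_4, k_4) = 0x80A
s_6 = Round(s_5, k_5) = 0x98E
s_7 = Round(s_6, k_6) = 0xC61
s_8 = Round(s_7, k_7) = 0x872

0x872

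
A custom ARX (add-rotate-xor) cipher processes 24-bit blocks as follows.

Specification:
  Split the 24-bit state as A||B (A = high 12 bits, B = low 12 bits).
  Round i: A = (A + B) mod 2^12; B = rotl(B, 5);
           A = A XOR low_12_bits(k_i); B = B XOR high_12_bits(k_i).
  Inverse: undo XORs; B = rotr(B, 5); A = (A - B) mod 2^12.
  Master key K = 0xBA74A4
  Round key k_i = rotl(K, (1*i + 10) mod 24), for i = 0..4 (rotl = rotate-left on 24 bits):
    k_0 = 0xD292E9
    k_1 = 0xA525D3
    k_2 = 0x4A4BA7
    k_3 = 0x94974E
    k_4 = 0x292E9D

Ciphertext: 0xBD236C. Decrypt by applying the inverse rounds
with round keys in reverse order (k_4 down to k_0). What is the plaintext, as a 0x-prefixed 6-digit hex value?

s_0 = ciphertext = 0xBD236C
s_1 = InvRound(s_0, k_4) = 0x640F0F
s_2 = InvRound(s_1, k_3) = 0xDDC332
s_3 = InvRound(s_2, k_2) = 0xB3FB3C
s_4 = InvRound(s_3, k_1) = 0x7E170B
s_5 = InvRound(s_4, k_0) = 0x3B7151

0x3B7151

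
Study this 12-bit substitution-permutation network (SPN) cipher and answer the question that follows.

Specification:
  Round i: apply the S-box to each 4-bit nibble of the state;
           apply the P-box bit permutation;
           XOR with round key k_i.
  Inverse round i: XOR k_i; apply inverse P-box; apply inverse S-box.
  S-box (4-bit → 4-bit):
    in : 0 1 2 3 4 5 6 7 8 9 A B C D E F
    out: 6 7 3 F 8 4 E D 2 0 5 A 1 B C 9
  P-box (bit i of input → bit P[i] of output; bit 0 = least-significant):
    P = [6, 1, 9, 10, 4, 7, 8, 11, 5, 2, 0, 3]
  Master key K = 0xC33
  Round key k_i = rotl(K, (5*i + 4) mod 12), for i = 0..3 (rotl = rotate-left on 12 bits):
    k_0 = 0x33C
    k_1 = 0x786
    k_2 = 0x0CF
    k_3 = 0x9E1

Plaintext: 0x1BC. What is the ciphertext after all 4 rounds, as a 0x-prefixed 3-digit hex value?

0x61C

s_0 = plaintext = 0x1BC
s_1 = Round(s_0, k_0) = 0xBD9
s_2 = Round(s_1, k_1) = 0xF1A
s_3 = Round(s_2, k_2) = 0x337
s_4 = Round(s_3, k_3) = 0x61C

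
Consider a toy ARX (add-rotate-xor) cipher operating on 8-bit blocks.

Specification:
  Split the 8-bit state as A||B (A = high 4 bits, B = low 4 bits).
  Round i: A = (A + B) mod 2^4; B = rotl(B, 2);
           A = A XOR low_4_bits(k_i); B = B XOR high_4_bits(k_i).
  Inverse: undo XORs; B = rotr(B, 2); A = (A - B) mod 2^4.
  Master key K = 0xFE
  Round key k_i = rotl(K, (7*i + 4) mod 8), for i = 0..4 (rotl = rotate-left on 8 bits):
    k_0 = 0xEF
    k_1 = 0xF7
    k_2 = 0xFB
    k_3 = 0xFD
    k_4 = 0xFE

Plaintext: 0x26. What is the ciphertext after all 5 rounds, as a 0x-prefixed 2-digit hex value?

s_0 = plaintext = 0x26
s_1 = Round(s_0, k_0) = 0x77
s_2 = Round(s_1, k_1) = 0x92
s_3 = Round(s_2, k_2) = 0x07
s_4 = Round(s_3, k_3) = 0xA2
s_5 = Round(s_4, k_4) = 0x27

0x27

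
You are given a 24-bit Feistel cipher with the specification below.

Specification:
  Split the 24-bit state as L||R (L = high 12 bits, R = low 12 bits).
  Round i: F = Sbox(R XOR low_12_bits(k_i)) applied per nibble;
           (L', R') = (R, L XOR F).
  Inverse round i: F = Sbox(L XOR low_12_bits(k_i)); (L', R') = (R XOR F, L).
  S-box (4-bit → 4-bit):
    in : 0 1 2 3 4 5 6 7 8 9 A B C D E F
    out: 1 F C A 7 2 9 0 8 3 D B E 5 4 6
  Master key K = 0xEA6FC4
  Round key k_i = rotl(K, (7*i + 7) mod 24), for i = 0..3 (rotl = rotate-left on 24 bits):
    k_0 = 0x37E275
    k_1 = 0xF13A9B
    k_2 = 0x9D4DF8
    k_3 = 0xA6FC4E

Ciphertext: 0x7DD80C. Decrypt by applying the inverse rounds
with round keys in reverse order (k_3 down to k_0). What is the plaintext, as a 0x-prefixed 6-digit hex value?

s_0 = ciphertext = 0x7DD80C
s_1 = InvRound(s_0, k_3) = 0x3367DD
s_2 = InvRound(s_1, k_2) = 0x339336
s_3 = InvRound(s_2, k_1) = 0x0EA339
s_4 = InvRound(s_3, k_0) = 0xF0F0EA

0xF0F0EA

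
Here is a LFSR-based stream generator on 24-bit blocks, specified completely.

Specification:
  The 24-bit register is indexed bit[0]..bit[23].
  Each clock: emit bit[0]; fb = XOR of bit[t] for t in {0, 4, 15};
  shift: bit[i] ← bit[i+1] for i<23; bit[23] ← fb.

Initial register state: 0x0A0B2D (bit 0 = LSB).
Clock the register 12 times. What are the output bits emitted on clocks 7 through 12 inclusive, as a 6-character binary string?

reg_0 = 0x0A0B2D
clock 1: out=1, reg = 0x850596
clock 2: out=0, reg = 0xC282CB
clock 3: out=1, reg = 0x614165
clock 4: out=1, reg = 0xB0A0B2
clock 5: out=0, reg = 0x585059
clock 6: out=1, reg = 0x2C282C
clock 7: out=0, reg = 0x161416
clock 8: out=0, reg = 0x8B0A0B
clock 9: out=1, reg = 0xC58505
clock 10: out=1, reg = 0x62C282
clock 11: out=0, reg = 0xB16141
clock 12: out=1, reg = 0xD8B0A0

001101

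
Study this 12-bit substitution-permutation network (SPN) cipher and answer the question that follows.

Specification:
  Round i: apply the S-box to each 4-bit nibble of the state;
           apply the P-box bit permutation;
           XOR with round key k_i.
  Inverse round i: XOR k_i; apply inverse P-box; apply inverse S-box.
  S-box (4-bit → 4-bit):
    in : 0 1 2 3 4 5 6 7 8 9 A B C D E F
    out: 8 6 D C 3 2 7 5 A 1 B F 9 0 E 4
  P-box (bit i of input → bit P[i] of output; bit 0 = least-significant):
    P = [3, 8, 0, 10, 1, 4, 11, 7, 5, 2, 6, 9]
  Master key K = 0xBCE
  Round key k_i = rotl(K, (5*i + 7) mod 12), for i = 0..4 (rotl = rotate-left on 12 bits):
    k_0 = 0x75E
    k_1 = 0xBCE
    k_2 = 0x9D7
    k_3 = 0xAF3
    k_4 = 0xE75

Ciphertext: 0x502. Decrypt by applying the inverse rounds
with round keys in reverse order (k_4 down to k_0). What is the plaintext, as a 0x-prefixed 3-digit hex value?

s_0 = ciphertext = 0x502
s_1 = InvRound(s_0, k_4) = 0xB61
s_2 = InvRound(s_1, k_3) = 0xDA5
s_3 = InvRound(s_2, k_2) = 0x740
s_4 = InvRound(s_3, k_1) = 0x52C
s_5 = InvRound(s_4, k_0) = 0x24D

0x24D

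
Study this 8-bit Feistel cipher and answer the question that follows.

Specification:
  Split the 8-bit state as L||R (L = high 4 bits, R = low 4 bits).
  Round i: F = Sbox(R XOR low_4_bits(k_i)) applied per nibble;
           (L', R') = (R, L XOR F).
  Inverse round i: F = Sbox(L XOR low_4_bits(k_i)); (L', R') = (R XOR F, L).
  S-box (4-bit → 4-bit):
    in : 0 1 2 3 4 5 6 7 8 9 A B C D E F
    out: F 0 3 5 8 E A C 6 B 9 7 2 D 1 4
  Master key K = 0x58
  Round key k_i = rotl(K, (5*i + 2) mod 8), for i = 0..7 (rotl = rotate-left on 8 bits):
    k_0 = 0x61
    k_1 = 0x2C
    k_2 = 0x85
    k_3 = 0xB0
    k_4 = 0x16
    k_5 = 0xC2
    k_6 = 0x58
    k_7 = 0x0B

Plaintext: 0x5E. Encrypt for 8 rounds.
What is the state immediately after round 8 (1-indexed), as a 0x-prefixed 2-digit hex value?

0x60

s_0 = plaintext = 0x5E
s_1 = Round(s_0, k_0) = 0xE1
s_2 = Round(s_1, k_1) = 0x13
s_3 = Round(s_2, k_2) = 0x3B
s_4 = Round(s_3, k_3) = 0xB4
s_5 = Round(s_4, k_4) = 0x48
s_6 = Round(s_5, k_5) = 0x8D
s_7 = Round(s_6, k_6) = 0xD6
s_8 = Round(s_7, k_7) = 0x60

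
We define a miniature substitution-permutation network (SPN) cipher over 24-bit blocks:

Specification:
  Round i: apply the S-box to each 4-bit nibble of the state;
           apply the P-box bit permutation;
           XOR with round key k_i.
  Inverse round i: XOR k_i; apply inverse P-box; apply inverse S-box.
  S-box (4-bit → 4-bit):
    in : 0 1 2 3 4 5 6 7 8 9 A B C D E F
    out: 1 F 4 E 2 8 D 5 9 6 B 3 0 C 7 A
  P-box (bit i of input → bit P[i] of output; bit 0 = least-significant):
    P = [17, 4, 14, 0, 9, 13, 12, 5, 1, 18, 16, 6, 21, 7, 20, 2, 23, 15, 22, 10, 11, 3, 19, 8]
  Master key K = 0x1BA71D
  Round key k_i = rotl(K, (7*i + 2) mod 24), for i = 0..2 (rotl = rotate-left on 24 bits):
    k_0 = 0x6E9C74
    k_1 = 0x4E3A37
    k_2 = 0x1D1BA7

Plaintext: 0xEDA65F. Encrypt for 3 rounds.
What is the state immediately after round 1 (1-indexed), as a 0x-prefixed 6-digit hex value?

s_0 = plaintext = 0xEDA65F
s_1 = Round(s_0, k_0) = 0x07908B
s_2 = Round(s_1, k_1) = 0x9C3085
s_3 = Round(s_2, k_2) = 0x051908

0x07908B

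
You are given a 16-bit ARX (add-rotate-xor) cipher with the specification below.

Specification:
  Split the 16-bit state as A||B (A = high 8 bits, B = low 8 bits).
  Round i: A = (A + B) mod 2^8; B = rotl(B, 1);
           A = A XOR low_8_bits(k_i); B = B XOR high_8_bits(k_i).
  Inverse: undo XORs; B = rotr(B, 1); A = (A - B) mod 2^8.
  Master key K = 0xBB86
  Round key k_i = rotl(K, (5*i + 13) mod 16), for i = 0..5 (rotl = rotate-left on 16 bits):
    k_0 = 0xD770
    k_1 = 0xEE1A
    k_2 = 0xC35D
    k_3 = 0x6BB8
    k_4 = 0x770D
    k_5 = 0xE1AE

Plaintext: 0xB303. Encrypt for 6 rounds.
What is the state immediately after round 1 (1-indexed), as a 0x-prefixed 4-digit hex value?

s_0 = plaintext = 0xB303
s_1 = Round(s_0, k_0) = 0xC6D1
s_2 = Round(s_1, k_1) = 0x8D4D
s_3 = Round(s_2, k_2) = 0x8759
s_4 = Round(s_3, k_3) = 0x58D9
s_5 = Round(s_4, k_4) = 0x3CC4
s_6 = Round(s_5, k_5) = 0xAE68

0xC6D1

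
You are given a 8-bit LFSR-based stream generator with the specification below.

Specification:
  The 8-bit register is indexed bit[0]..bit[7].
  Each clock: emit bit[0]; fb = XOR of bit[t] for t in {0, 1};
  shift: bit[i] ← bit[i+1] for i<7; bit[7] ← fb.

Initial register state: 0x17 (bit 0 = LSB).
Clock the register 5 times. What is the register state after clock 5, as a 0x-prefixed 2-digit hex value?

reg_0 = 0x17
clock 1: out=1, reg = 0x0B
clock 2: out=1, reg = 0x05
clock 3: out=1, reg = 0x82
clock 4: out=0, reg = 0xC1
clock 5: out=1, reg = 0xE0

0xE0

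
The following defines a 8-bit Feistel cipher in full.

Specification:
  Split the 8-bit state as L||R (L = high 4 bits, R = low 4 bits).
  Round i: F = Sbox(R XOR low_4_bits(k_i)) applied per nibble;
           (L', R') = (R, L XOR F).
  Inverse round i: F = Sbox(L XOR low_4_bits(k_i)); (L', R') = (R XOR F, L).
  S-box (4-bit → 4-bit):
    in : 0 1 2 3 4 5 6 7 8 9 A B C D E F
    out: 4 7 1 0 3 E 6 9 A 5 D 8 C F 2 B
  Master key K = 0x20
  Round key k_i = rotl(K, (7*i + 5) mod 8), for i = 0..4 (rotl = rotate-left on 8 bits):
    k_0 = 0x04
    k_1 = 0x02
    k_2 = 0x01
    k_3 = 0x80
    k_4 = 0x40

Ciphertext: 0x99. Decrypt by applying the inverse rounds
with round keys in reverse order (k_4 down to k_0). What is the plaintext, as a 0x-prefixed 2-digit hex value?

s_0 = ciphertext = 0x99
s_1 = InvRound(s_0, k_4) = 0xC9
s_2 = InvRound(s_1, k_3) = 0x5C
s_3 = InvRound(s_2, k_2) = 0xF5
s_4 = InvRound(s_3, k_1) = 0xAF
s_5 = InvRound(s_4, k_0) = 0xDA

0xDA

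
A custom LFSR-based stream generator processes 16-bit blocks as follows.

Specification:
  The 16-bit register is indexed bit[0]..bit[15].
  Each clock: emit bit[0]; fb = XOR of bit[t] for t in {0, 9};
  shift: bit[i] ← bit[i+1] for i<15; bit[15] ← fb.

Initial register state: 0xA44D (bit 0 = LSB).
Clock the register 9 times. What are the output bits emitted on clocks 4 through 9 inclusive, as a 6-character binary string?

reg_0 = 0xA44D
clock 1: out=1, reg = 0xD226
clock 2: out=0, reg = 0xE913
clock 3: out=1, reg = 0xF489
clock 4: out=1, reg = 0xFA44
clock 5: out=0, reg = 0xFD22
clock 6: out=0, reg = 0x7E91
clock 7: out=1, reg = 0x3F48
clock 8: out=0, reg = 0x9FA4
clock 9: out=0, reg = 0xCFD2

100100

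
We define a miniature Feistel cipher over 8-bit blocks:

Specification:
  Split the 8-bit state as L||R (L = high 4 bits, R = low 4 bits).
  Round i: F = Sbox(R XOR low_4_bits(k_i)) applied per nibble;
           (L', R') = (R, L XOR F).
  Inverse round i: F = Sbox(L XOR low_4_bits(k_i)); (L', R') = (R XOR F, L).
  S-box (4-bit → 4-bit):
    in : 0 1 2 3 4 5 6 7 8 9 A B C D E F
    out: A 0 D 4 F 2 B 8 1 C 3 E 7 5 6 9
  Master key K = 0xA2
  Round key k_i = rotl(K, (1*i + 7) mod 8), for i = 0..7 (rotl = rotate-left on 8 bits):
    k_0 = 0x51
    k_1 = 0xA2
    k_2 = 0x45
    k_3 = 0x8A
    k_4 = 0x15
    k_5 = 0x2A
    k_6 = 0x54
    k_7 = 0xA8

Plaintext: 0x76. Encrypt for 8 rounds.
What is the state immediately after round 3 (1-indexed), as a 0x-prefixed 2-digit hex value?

s_0 = plaintext = 0x76
s_1 = Round(s_0, k_0) = 0x6F
s_2 = Round(s_1, k_1) = 0xF3
s_3 = Round(s_2, k_2) = 0x34
s_4 = Round(s_3, k_3) = 0x45
s_5 = Round(s_4, k_4) = 0x5E
s_6 = Round(s_5, k_5) = 0xEA
s_7 = Round(s_6, k_6) = 0xA8
s_8 = Round(s_7, k_7) = 0x80

0x34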